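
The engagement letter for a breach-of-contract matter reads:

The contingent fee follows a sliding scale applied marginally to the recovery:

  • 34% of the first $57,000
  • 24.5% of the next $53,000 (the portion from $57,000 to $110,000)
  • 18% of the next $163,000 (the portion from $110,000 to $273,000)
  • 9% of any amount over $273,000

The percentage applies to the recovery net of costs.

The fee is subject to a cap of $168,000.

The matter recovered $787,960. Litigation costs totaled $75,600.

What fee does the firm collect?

Fee base (net of costs): $787,960 − $75,600 = $712,360
First $57,000 at 34% = $19,380.00
Next $53,000 at 24.5% = $12,985.00
Next $163,000 at 18% = $29,340.00
Remaining $439,360 at 9% = $39,542.40
Fee: $19,380.00 + $12,985.00 + $29,340.00 + $39,542.40 = $101,247.40
$101,247.40 is under the $168,000 cap.

$101,247.40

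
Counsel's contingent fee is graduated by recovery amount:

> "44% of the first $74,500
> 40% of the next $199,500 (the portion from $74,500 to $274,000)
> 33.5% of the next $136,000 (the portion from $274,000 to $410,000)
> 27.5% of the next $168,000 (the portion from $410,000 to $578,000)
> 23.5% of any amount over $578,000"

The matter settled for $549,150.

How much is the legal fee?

First $74,500 at 44% = $32,780.00
Next $199,500 at 40% = $79,800.00
Next $136,000 at 33.5% = $45,560.00
Remaining $139,150 at 27.5% = $38,266.25
Fee: $32,780.00 + $79,800.00 + $45,560.00 + $38,266.25 = $196,406.25

$196,406.25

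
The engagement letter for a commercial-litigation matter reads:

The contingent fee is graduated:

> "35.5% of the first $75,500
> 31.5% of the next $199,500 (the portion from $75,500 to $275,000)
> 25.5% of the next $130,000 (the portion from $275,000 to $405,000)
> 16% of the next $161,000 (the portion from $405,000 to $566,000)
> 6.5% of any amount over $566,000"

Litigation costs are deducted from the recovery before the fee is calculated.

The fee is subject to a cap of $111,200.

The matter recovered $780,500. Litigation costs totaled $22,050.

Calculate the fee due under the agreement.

$111,200.00

Fee base (net of costs): $780,500 − $22,050 = $758,450
First $75,500 at 35.5% = $26,802.50
Next $199,500 at 31.5% = $62,842.50
Next $130,000 at 25.5% = $33,150.00
Next $161,000 at 16% = $25,760.00
Remaining $192,450 at 6.5% = $12,509.25
Fee: $26,802.50 + $62,842.50 + $33,150.00 + $25,760.00 + $12,509.25 = $161,064.25
$161,064.25 exceeds the $111,200 cap, so the fee is capped at $111,200.00.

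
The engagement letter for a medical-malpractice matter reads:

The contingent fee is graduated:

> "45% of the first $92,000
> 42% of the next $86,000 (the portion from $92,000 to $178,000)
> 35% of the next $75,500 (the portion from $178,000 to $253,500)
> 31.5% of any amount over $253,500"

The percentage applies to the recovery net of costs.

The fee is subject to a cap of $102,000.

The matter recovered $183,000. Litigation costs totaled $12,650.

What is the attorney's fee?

Fee base (net of costs): $183,000 − $12,650 = $170,350
First $92,000 at 45% = $41,400.00
Remaining $78,350 at 42% = $32,907.00
Fee: $41,400.00 + $32,907.00 = $74,307.00
$74,307.00 is under the $102,000 cap.

$74,307.00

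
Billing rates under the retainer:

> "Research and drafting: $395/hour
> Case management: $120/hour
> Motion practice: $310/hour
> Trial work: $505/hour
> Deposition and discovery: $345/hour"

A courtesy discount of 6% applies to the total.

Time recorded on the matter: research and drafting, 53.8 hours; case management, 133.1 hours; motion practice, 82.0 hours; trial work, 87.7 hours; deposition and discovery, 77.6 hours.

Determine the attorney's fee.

Research and drafting: 53.8 × $395 = $21,251.00
Case management: 133.1 × $120 = $15,972.00
Motion practice: 82.0 × $310 = $25,420.00
Trial work: 87.7 × $505 = $44,288.50
Deposition and discovery: 77.6 × $345 = $26,772.00
Subtotal: $133,703.50
Less 6% discount: −$8,022.21
Total: $133,703.50 − $8,022.21 = $125,681.29

$125,681.29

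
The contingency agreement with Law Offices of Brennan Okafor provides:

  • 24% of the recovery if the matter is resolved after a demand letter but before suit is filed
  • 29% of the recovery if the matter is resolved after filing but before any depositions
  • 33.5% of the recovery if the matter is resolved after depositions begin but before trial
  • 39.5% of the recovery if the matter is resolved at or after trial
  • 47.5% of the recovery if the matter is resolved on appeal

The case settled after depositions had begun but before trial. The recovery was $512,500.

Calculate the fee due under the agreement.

$171,687.50

The matter settled after depositions had begun but before trial, so the 33.5% rate applies.
$512,500 × 33.5% = $171,687.50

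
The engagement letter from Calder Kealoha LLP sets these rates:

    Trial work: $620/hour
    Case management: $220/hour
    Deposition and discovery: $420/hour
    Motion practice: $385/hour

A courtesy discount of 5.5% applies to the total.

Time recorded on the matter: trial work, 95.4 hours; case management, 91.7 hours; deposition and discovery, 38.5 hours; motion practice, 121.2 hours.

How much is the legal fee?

Trial work: 95.4 × $620 = $59,148.00
Case management: 91.7 × $220 = $20,174.00
Deposition and discovery: 38.5 × $420 = $16,170.00
Motion practice: 121.2 × $385 = $46,662.00
Subtotal: $142,154.00
Less 5.5% discount: −$7,818.47
Total: $142,154.00 − $7,818.47 = $134,335.53

$134,335.53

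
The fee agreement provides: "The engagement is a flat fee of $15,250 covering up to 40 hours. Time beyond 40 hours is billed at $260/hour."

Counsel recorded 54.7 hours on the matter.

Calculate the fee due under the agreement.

$19,072.00

Flat fee: $15,250.00
Excess hours: 54.7 − 40 = 14.7
Overrun: 14.7 × $260 = $3,822.00
Total: $15,250.00 + $3,822.00 = $19,072.00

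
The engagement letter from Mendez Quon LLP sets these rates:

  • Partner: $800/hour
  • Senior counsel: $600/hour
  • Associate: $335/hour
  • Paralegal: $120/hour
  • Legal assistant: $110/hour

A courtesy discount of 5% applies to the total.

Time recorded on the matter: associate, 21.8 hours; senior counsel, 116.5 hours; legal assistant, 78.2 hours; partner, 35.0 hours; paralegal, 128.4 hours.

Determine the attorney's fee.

Partner: 35.0 × $800 = $28,000.00
Senior counsel: 116.5 × $600 = $69,900.00
Associate: 21.8 × $335 = $7,303.00
Paralegal: 128.4 × $120 = $15,408.00
Legal assistant: 78.2 × $110 = $8,602.00
Subtotal: $129,213.00
Less 5% discount: −$6,460.65
Total: $129,213.00 − $6,460.65 = $122,752.35

$122,752.35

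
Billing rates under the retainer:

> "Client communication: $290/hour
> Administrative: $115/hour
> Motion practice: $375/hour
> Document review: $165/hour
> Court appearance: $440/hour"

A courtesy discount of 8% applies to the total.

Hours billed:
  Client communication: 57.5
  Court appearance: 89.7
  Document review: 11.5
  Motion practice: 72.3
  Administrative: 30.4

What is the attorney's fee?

Client communication: 57.5 × $290 = $16,675.00
Administrative: 30.4 × $115 = $3,496.00
Motion practice: 72.3 × $375 = $27,112.50
Document review: 11.5 × $165 = $1,897.50
Court appearance: 89.7 × $440 = $39,468.00
Subtotal: $88,649.00
Less 8% discount: −$7,091.92
Total: $88,649.00 − $7,091.92 = $81,557.08

$81,557.08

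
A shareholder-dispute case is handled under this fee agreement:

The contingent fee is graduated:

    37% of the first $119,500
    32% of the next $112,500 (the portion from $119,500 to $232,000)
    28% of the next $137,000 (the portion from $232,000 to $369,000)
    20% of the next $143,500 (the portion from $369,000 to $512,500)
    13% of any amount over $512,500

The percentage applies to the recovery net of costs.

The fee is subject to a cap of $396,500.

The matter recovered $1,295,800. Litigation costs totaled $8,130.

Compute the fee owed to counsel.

Fee base (net of costs): $1,295,800 − $8,130 = $1,287,670
First $119,500 at 37% = $44,215.00
Next $112,500 at 32% = $36,000.00
Next $137,000 at 28% = $38,360.00
Next $143,500 at 20% = $28,700.00
Remaining $775,170 at 13% = $100,772.10
Fee: $44,215.00 + $36,000.00 + $38,360.00 + $28,700.00 + $100,772.10 = $248,047.10
$248,047.10 is under the $396,500 cap.

$248,047.10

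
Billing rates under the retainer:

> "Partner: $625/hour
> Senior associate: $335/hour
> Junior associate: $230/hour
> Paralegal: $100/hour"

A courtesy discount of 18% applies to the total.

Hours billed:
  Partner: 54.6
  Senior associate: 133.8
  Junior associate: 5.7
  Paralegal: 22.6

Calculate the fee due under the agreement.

$67,665.58

Partner: 54.6 × $625 = $34,125.00
Senior associate: 133.8 × $335 = $44,823.00
Junior associate: 5.7 × $230 = $1,311.00
Paralegal: 22.6 × $100 = $2,260.00
Subtotal: $82,519.00
Less 18% discount: −$14,853.42
Total: $82,519.00 − $14,853.42 = $67,665.58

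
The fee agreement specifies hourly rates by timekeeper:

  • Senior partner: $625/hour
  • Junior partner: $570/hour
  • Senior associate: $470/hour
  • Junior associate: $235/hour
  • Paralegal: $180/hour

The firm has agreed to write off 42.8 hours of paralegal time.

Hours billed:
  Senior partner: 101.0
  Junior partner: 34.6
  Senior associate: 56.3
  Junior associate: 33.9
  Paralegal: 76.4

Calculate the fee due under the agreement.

$123,322.50

Senior partner: 101.0 × $625 = $63,125.00
Junior partner: 34.6 × $570 = $19,722.00
Senior associate: 56.3 × $470 = $26,461.00
Junior associate: 33.9 × $235 = $7,966.50
Paralegal: 76.4 × $180 = $13,752.00
Subtotal: $131,026.50
Write-off: 42.8 × $180 = $7,704.00
Total: $131,026.50 − $7,704.00 = $123,322.50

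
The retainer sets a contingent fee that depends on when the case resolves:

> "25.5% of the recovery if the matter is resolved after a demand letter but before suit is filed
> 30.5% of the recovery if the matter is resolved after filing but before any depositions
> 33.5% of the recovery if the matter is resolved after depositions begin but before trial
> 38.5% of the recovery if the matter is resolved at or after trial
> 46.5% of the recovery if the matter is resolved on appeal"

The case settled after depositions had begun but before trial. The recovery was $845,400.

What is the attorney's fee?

The matter settled after depositions had begun but before trial, so the 33.5% rate applies.
$845,400 × 33.5% = $283,209.00

$283,209.00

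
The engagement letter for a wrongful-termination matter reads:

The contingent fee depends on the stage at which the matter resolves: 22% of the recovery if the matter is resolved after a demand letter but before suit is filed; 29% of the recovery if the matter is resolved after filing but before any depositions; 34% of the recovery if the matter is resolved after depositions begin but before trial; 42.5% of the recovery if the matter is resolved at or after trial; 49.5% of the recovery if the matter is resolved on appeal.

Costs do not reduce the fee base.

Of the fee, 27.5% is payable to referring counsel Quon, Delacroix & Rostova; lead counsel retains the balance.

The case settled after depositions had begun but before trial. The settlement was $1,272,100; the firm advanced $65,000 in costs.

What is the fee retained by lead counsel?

$313,572.65

Fee base is the gross recovery, $1,272,100; costs are reimbursed separately.
The matter settled after depositions had begun but before trial, so the 34% rate applies.
$1,272,100 × 34% = $432,514.00
Referral share: 27.5% of $432,514.00 = $118,941.35; lead counsel retains $432,514.00 − $118,941.35 = $313,572.65.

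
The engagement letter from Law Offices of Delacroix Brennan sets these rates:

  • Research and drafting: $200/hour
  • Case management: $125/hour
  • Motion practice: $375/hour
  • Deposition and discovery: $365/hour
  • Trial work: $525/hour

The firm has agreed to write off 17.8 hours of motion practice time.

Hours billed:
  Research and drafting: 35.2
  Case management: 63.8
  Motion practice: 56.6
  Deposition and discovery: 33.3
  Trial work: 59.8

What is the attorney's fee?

Research and drafting: 35.2 × $200 = $7,040.00
Case management: 63.8 × $125 = $7,975.00
Motion practice: 56.6 × $375 = $21,225.00
Deposition and discovery: 33.3 × $365 = $12,154.50
Trial work: 59.8 × $525 = $31,395.00
Subtotal: $79,789.50
Write-off: 17.8 × $375 = $6,675.00
Total: $79,789.50 − $6,675.00 = $73,114.50

$73,114.50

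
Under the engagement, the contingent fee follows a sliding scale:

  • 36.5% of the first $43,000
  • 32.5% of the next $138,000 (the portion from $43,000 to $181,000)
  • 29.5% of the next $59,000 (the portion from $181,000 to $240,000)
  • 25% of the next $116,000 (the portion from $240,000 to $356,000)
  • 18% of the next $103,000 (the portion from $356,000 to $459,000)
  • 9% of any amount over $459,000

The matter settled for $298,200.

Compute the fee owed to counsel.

$92,500.00

First $43,000 at 36.5% = $15,695.00
Next $138,000 at 32.5% = $44,850.00
Next $59,000 at 29.5% = $17,405.00
Remaining $58,200 at 25% = $14,550.00
Fee: $15,695.00 + $44,850.00 + $17,405.00 + $14,550.00 = $92,500.00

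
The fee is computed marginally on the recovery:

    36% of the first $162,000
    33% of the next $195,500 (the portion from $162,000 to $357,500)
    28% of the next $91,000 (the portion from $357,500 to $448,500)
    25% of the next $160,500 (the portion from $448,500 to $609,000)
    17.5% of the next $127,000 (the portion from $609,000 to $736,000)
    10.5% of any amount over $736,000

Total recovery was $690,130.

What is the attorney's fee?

First $162,000 at 36% = $58,320.00
Next $195,500 at 33% = $64,515.00
Next $91,000 at 28% = $25,480.00
Next $160,500 at 25% = $40,125.00
Remaining $81,130 at 17.5% = $14,197.75
Fee: $58,320.00 + $64,515.00 + $25,480.00 + $40,125.00 + $14,197.75 = $202,637.75

$202,637.75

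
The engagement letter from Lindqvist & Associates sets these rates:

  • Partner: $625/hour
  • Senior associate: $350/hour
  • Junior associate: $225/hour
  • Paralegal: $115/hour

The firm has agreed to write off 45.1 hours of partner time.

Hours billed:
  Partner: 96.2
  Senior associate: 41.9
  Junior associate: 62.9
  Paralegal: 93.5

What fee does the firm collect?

$71,507.50

Partner: 96.2 × $625 = $60,125.00
Senior associate: 41.9 × $350 = $14,665.00
Junior associate: 62.9 × $225 = $14,152.50
Paralegal: 93.5 × $115 = $10,752.50
Subtotal: $99,695.00
Write-off: 45.1 × $625 = $28,187.50
Total: $99,695.00 − $28,187.50 = $71,507.50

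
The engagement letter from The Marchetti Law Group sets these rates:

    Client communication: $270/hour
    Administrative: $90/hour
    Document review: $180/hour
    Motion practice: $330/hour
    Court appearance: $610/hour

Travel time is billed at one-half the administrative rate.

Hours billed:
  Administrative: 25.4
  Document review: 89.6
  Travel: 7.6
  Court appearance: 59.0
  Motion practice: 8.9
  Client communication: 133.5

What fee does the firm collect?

$93,728.00

Client communication: 133.5 × $270 = $36,045.00
Administrative: 25.4 × $90 = $2,286.00
Document review: 89.6 × $180 = $16,128.00
Motion practice: 8.9 × $330 = $2,937.00
Court appearance: 59.0 × $610 = $35,990.00
Subtotal: $36,045.00 + $2,286.00 + $16,128.00 + $2,937.00 + $35,990.00 = $93,386.00
Travel: 7.6 × ($90 ÷ 2) = 7.6 × $45.00 = $342.00
Total: $93,386.00 + $342.00 = $93,728.00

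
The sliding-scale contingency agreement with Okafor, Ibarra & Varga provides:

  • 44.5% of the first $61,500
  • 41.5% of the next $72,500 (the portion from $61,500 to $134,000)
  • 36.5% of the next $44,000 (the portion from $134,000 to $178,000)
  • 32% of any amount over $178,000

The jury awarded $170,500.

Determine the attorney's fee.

$70,777.50

First $61,500 at 44.5% = $27,367.50
Next $72,500 at 41.5% = $30,087.50
Remaining $36,500 at 36.5% = $13,322.50
Fee: $27,367.50 + $30,087.50 + $13,322.50 = $70,777.50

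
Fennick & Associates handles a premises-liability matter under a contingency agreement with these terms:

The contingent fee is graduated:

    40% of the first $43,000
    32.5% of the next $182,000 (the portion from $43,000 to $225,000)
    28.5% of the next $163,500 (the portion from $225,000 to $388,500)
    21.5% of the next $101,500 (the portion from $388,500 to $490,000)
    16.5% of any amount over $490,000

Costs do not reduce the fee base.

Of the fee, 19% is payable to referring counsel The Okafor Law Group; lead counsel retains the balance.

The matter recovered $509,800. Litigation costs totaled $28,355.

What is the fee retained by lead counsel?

Fee base is the gross recovery, $509,800; costs are reimbursed separately.
First $43,000 at 40% = $17,200.00
Next $182,000 at 32.5% = $59,150.00
Next $163,500 at 28.5% = $46,597.50
Next $101,500 at 21.5% = $21,822.50
Remaining $19,800 at 16.5% = $3,267.00
Fee: $17,200.00 + $59,150.00 + $46,597.50 + $21,822.50 + $3,267.00 = $148,037.00
Referral share: 19% of $148,037.00 = $28,127.03; lead counsel retains $148,037.00 − $28,127.03 = $119,909.97.

$119,909.97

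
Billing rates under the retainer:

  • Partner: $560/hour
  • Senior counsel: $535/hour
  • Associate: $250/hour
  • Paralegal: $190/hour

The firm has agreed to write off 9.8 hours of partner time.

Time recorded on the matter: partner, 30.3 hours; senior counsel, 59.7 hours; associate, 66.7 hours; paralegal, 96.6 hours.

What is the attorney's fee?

Partner: 30.3 × $560 = $16,968.00
Senior counsel: 59.7 × $535 = $31,939.50
Associate: 66.7 × $250 = $16,675.00
Paralegal: 96.6 × $190 = $18,354.00
Subtotal: $83,936.50
Write-off: 9.8 × $560 = $5,488.00
Total: $83,936.50 − $5,488.00 = $78,448.50

$78,448.50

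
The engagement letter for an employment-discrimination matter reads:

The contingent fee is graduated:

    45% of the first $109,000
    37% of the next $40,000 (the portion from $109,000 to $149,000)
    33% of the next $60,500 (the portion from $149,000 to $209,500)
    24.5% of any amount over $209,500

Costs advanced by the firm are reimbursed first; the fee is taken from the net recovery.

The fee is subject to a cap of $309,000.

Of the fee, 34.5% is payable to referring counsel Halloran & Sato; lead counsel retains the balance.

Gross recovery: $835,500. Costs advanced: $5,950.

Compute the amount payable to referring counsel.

$81,325.90

Fee base (net of costs): $835,500 − $5,950 = $829,550
First $109,000 at 45% = $49,050.00
Next $40,000 at 37% = $14,800.00
Next $60,500 at 33% = $19,965.00
Remaining $620,050 at 24.5% = $151,912.25
Fee: $49,050.00 + $14,800.00 + $19,965.00 + $151,912.25 = $235,727.25
$235,727.25 is under the $309,000 cap.
Referral share: 34.5% of $235,727.25 = $81,325.90; lead counsel retains $235,727.25 − $81,325.90 = $154,401.35.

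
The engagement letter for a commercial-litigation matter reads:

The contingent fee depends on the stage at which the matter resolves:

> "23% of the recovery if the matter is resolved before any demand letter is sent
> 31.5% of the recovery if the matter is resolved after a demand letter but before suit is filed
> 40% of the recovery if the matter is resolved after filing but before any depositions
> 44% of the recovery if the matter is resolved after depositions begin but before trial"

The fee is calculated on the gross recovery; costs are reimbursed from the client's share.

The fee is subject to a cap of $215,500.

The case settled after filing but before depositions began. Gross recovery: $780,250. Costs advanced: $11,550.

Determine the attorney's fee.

$215,500.00

Fee base is the gross recovery, $780,250; costs are reimbursed separately.
The matter settled after filing but before depositions began, so the 40% rate applies.
$780,250 × 40% = $312,100.00
$312,100.00 exceeds the $215,500 cap, so the fee is capped at $215,500.00.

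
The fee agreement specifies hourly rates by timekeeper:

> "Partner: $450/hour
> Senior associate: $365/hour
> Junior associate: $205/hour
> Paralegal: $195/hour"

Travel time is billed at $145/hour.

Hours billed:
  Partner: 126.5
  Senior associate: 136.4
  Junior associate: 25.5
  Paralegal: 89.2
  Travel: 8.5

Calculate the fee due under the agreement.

Partner: 126.5 × $450 = $56,925.00
Senior associate: 136.4 × $365 = $49,786.00
Junior associate: 25.5 × $205 = $5,227.50
Paralegal: 89.2 × $195 = $17,394.00
Subtotal: $56,925.00 + $49,786.00 + $5,227.50 + $17,394.00 = $129,332.50
Travel: 8.5 × $145 = $1,232.50
Total: $129,332.50 + $1,232.50 = $130,565.00

$130,565.00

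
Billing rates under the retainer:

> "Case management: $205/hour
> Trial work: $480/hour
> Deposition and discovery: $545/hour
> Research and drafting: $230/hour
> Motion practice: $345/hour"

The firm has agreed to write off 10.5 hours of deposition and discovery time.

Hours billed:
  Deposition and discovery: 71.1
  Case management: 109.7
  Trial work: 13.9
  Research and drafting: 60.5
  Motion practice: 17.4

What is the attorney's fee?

$82,105.50

Case management: 109.7 × $205 = $22,488.50
Trial work: 13.9 × $480 = $6,672.00
Deposition and discovery: 71.1 × $545 = $38,749.50
Research and drafting: 60.5 × $230 = $13,915.00
Motion practice: 17.4 × $345 = $6,003.00
Subtotal: $87,828.00
Write-off: 10.5 × $545 = $5,722.50
Total: $87,828.00 − $5,722.50 = $82,105.50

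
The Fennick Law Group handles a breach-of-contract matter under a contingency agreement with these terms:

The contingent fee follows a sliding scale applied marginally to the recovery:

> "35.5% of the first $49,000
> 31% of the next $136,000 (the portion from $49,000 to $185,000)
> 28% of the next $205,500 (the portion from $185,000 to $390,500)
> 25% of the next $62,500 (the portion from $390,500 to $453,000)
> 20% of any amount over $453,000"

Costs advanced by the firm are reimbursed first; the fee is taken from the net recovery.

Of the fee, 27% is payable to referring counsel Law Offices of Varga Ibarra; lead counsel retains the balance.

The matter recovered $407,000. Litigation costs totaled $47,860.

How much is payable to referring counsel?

$29,244.83

Fee base (net of costs): $407,000 − $47,860 = $359,140
First $49,000 at 35.5% = $17,395.00
Next $136,000 at 31% = $42,160.00
Remaining $174,140 at 28% = $48,759.20
Fee: $17,395.00 + $42,160.00 + $48,759.20 = $108,314.20
Referral share: 27% of $108,314.20 = $29,244.83; lead counsel retains $108,314.20 − $29,244.83 = $79,069.37.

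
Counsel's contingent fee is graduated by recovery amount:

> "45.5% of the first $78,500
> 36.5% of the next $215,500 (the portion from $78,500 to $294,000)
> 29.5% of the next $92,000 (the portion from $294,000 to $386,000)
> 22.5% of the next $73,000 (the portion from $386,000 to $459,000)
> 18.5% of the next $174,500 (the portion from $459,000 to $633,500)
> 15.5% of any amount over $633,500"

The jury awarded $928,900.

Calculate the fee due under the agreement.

$236,009.50

First $78,500 at 45.5% = $35,717.50
Next $215,500 at 36.5% = $78,657.50
Next $92,000 at 29.5% = $27,140.00
Next $73,000 at 22.5% = $16,425.00
Next $174,500 at 18.5% = $32,282.50
Remaining $295,400 at 15.5% = $45,787.00
Fee: $35,717.50 + $78,657.50 + $27,140.00 + $16,425.00 + $32,282.50 + $45,787.00 = $236,009.50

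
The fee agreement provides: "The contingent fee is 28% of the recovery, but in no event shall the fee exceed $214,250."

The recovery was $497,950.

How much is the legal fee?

$139,426.00

28% of $497,950 = $139,426.00
That is under the $214,250 cap.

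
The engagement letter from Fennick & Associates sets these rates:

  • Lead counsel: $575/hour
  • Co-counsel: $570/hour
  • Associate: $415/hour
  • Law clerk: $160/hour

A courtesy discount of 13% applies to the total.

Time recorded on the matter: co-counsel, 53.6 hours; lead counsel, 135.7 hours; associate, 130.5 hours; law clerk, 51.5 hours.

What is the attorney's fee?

$148,749.99

Lead counsel: 135.7 × $575 = $78,027.50
Co-counsel: 53.6 × $570 = $30,552.00
Associate: 130.5 × $415 = $54,157.50
Law clerk: 51.5 × $160 = $8,240.00
Subtotal: $170,977.00
Less 13% discount: −$22,227.01
Total: $170,977.00 − $22,227.01 = $148,749.99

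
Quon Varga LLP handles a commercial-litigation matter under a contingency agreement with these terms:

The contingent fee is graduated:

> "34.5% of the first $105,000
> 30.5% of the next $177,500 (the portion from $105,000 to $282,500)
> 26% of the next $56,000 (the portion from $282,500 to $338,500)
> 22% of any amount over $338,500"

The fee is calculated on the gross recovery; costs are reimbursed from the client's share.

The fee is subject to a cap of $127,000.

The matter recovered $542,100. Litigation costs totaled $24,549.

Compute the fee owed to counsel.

$127,000.00

Fee base is the gross recovery, $542,100; costs are reimbursed separately.
First $105,000 at 34.5% = $36,225.00
Next $177,500 at 30.5% = $54,137.50
Next $56,000 at 26% = $14,560.00
Remaining $203,600 at 22% = $44,792.00
Fee: $36,225.00 + $54,137.50 + $14,560.00 + $44,792.00 = $149,714.50
$149,714.50 exceeds the $127,000 cap, so the fee is capped at $127,000.00.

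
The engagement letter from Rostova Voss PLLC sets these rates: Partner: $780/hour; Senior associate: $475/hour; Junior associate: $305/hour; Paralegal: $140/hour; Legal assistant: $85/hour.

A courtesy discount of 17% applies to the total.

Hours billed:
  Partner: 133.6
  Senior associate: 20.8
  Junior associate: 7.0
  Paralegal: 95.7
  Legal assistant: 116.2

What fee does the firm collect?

$115,783.34

Partner: 133.6 × $780 = $104,208.00
Senior associate: 20.8 × $475 = $9,880.00
Junior associate: 7.0 × $305 = $2,135.00
Paralegal: 95.7 × $140 = $13,398.00
Legal assistant: 116.2 × $85 = $9,877.00
Subtotal: $139,498.00
Less 17% discount: −$23,714.66
Total: $139,498.00 − $23,714.66 = $115,783.34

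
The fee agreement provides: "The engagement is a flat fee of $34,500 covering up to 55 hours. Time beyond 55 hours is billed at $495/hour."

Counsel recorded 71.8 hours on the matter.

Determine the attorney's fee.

$42,816.00

Flat fee: $34,500.00
Excess hours: 71.8 − 55 = 16.8
Overrun: 16.8 × $495 = $8,316.00
Total: $34,500.00 + $8,316.00 = $42,816.00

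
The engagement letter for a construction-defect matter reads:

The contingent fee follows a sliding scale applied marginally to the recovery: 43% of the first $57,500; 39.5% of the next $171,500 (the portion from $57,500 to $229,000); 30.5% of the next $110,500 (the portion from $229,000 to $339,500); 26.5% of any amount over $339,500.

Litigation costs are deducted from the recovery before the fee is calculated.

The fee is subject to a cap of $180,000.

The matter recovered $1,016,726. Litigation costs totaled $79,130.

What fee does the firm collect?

$180,000.00

Fee base (net of costs): $1,016,726 − $79,130 = $937,596
First $57,500 at 43% = $24,725.00
Next $171,500 at 39.5% = $67,742.50
Next $110,500 at 30.5% = $33,702.50
Remaining $598,096 at 26.5% = $158,495.44
Fee: $24,725.00 + $67,742.50 + $33,702.50 + $158,495.44 = $284,665.44
$284,665.44 exceeds the $180,000 cap, so the fee is capped at $180,000.00.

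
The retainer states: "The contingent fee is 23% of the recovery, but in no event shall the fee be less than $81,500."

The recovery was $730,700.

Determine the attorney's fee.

23% of $730,700 = $168,061.00
That exceeds the $81,500 minimum.

$168,061.00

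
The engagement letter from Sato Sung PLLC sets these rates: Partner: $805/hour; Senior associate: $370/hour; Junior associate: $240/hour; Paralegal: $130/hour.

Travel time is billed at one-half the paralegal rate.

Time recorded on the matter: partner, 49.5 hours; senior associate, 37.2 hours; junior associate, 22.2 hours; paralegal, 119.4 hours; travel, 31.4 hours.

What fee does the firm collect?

Partner: 49.5 × $805 = $39,847.50
Senior associate: 37.2 × $370 = $13,764.00
Junior associate: 22.2 × $240 = $5,328.00
Paralegal: 119.4 × $130 = $15,522.00
Subtotal: $39,847.50 + $13,764.00 + $5,328.00 + $15,522.00 = $74,461.50
Travel: 31.4 × ($130 ÷ 2) = 31.4 × $65.00 = $2,041.00
Total: $74,461.50 + $2,041.00 = $76,502.50

$76,502.50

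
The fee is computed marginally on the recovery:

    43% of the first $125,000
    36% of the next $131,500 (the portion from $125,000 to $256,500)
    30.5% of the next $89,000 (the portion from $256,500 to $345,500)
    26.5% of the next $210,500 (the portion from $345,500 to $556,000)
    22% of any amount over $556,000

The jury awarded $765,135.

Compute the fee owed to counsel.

First $125,000 at 43% = $53,750.00
Next $131,500 at 36% = $47,340.00
Next $89,000 at 30.5% = $27,145.00
Next $210,500 at 26.5% = $55,782.50
Remaining $209,135 at 22% = $46,009.70
Fee: $53,750.00 + $47,340.00 + $27,145.00 + $55,782.50 + $46,009.70 = $230,027.20

$230,027.20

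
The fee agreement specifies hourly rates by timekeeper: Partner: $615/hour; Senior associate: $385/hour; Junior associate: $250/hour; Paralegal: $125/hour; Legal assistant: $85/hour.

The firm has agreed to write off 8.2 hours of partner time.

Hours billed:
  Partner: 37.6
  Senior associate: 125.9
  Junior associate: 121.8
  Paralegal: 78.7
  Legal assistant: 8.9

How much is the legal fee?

Partner: 37.6 × $615 = $23,124.00
Senior associate: 125.9 × $385 = $48,471.50
Junior associate: 121.8 × $250 = $30,450.00
Paralegal: 78.7 × $125 = $9,837.50
Legal assistant: 8.9 × $85 = $756.50
Subtotal: $112,639.50
Write-off: 8.2 × $615 = $5,043.00
Total: $112,639.50 − $5,043.00 = $107,596.50

$107,596.50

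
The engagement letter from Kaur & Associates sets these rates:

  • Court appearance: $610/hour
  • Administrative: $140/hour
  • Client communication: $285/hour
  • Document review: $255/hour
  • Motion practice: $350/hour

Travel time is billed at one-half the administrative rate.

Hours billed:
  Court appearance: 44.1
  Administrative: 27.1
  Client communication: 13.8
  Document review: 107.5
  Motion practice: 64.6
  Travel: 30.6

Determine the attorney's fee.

$86,792.50

Court appearance: 44.1 × $610 = $26,901.00
Administrative: 27.1 × $140 = $3,794.00
Client communication: 13.8 × $285 = $3,933.00
Document review: 107.5 × $255 = $27,412.50
Motion practice: 64.6 × $350 = $22,610.00
Subtotal: $26,901.00 + $3,794.00 + $3,933.00 + $27,412.50 + $22,610.00 = $84,650.50
Travel: 30.6 × ($140 ÷ 2) = 30.6 × $70.00 = $2,142.00
Total: $84,650.50 + $2,142.00 = $86,792.50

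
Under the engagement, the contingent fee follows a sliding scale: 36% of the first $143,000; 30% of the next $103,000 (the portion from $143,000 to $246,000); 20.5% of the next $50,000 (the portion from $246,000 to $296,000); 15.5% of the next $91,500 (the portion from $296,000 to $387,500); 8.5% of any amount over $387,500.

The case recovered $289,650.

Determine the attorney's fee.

$91,328.25

First $143,000 at 36% = $51,480.00
Next $103,000 at 30% = $30,900.00
Remaining $43,650 at 20.5% = $8,948.25
Fee: $51,480.00 + $30,900.00 + $8,948.25 = $91,328.25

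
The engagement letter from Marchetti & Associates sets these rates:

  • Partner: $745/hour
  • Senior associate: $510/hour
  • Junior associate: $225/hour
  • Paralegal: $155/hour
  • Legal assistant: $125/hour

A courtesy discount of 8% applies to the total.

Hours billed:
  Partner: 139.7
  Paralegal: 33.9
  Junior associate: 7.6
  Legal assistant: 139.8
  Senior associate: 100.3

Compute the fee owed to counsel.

Partner: 139.7 × $745 = $104,076.50
Senior associate: 100.3 × $510 = $51,153.00
Junior associate: 7.6 × $225 = $1,710.00
Paralegal: 33.9 × $155 = $5,254.50
Legal assistant: 139.8 × $125 = $17,475.00
Subtotal: $179,669.00
Less 8% discount: −$14,373.52
Total: $179,669.00 − $14,373.52 = $165,295.48

$165,295.48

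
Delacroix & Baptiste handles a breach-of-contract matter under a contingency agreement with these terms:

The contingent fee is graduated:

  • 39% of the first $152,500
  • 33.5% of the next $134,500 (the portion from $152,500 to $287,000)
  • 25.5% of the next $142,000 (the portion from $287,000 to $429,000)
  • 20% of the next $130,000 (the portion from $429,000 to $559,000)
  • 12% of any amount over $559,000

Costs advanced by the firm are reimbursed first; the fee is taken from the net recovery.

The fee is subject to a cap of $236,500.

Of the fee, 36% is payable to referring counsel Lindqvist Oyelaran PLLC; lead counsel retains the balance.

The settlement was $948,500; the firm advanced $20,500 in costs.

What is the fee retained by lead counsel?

Fee base (net of costs): $948,500 − $20,500 = $928,000
First $152,500 at 39% = $59,475.00
Next $134,500 at 33.5% = $45,057.50
Next $142,000 at 25.5% = $36,210.00
Next $130,000 at 20% = $26,000.00
Remaining $369,000 at 12% = $44,280.00
Fee: $59,475.00 + $45,057.50 + $36,210.00 + $26,000.00 + $44,280.00 = $211,022.50
$211,022.50 is under the $236,500 cap.
Referral share: 36% of $211,022.50 = $75,968.10; lead counsel retains $211,022.50 − $75,968.10 = $135,054.40.

$135,054.40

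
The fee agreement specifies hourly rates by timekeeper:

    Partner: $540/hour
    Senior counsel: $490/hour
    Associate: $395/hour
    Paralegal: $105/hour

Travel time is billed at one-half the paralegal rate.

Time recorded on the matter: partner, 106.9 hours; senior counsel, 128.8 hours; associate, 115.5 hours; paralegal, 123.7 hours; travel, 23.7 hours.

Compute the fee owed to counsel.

Partner: 106.9 × $540 = $57,726.00
Senior counsel: 128.8 × $490 = $63,112.00
Associate: 115.5 × $395 = $45,622.50
Paralegal: 123.7 × $105 = $12,988.50
Subtotal: $57,726.00 + $63,112.00 + $45,622.50 + $12,988.50 = $179,449.00
Travel: 23.7 × ($105 ÷ 2) = 23.7 × $52.50 = $1,244.25
Total: $179,449.00 + $1,244.25 = $180,693.25

$180,693.25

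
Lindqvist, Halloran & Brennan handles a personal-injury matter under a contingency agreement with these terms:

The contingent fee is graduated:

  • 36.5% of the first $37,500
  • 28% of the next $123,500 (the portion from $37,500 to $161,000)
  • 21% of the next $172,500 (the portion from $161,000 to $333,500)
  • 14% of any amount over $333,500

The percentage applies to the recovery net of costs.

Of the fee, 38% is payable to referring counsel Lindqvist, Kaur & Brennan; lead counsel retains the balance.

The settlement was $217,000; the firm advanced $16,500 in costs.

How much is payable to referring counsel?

Fee base (net of costs): $217,000 − $16,500 = $200,500
First $37,500 at 36.5% = $13,687.50
Next $123,500 at 28% = $34,580.00
Remaining $39,500 at 21% = $8,295.00
Fee: $13,687.50 + $34,580.00 + $8,295.00 = $56,562.50
Referral share: 38% of $56,562.50 = $21,493.75; lead counsel retains $56,562.50 − $21,493.75 = $35,068.75.

$21,493.75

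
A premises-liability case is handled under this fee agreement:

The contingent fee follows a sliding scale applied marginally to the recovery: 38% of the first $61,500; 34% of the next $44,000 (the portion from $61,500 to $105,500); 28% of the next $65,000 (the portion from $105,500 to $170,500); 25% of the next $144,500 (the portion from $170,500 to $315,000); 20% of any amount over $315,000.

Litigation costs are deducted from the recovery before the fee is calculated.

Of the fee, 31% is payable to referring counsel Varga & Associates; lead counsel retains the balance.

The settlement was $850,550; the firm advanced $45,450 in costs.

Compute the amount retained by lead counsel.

Fee base (net of costs): $850,550 − $45,450 = $805,100
First $61,500 at 38% = $23,370.00
Next $44,000 at 34% = $14,960.00
Next $65,000 at 28% = $18,200.00
Next $144,500 at 25% = $36,125.00
Remaining $490,100 at 20% = $98,020.00
Fee: $23,370.00 + $14,960.00 + $18,200.00 + $36,125.00 + $98,020.00 = $190,675.00
Referral share: 31% of $190,675.00 = $59,109.25; lead counsel retains $190,675.00 − $59,109.25 = $131,565.75.

$131,565.75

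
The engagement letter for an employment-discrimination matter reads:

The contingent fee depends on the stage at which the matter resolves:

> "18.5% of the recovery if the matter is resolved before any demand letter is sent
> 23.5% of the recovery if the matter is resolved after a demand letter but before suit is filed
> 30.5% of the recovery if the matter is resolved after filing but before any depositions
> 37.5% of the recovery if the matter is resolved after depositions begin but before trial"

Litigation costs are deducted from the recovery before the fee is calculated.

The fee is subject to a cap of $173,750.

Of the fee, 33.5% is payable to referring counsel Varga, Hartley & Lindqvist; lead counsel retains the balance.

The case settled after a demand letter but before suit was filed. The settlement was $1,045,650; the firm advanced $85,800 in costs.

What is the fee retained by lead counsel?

$115,543.75

Fee base (net of costs): $1,045,650 − $85,800 = $959,850
The matter settled after a demand letter but before suit was filed, so the 23.5% rate applies.
$959,850 × 23.5% = $225,564.75
$225,564.75 exceeds the $173,750 cap, so the fee is capped at $173,750.00.
Referral share: 33.5% of $173,750.00 = $58,206.25; lead counsel retains $173,750.00 − $58,206.25 = $115,543.75.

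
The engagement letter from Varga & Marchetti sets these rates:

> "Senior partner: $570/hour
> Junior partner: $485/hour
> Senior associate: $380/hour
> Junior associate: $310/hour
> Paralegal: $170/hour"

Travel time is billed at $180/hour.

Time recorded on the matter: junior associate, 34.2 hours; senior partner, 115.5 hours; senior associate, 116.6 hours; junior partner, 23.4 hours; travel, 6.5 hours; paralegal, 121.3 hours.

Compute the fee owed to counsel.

Senior partner: 115.5 × $570 = $65,835.00
Junior partner: 23.4 × $485 = $11,349.00
Senior associate: 116.6 × $380 = $44,308.00
Junior associate: 34.2 × $310 = $10,602.00
Paralegal: 121.3 × $170 = $20,621.00
Subtotal: $65,835.00 + $11,349.00 + $44,308.00 + $10,602.00 + $20,621.00 = $152,715.00
Travel: 6.5 × $180 = $1,170.00
Total: $152,715.00 + $1,170.00 = $153,885.00

$153,885.00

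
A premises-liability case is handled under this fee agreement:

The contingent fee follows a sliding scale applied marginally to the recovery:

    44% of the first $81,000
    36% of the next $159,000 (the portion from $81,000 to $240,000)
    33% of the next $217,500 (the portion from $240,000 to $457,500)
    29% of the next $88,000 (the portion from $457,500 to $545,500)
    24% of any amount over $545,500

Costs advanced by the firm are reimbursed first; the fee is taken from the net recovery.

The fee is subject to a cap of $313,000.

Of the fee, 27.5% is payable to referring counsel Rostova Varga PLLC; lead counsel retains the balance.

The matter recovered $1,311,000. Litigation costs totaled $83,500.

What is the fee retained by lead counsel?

Fee base (net of costs): $1,311,000 − $83,500 = $1,227,500
First $81,000 at 44% = $35,640.00
Next $159,000 at 36% = $57,240.00
Next $217,500 at 33% = $71,775.00
Next $88,000 at 29% = $25,520.00
Remaining $682,000 at 24% = $163,680.00
Fee: $35,640.00 + $57,240.00 + $71,775.00 + $25,520.00 + $163,680.00 = $353,855.00
$353,855.00 exceeds the $313,000 cap, so the fee is capped at $313,000.00.
Referral share: 27.5% of $313,000.00 = $86,075.00; lead counsel retains $313,000.00 − $86,075.00 = $226,925.00.

$226,925.00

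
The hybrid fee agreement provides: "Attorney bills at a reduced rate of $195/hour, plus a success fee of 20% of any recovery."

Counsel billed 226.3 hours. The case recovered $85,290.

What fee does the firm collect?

$61,186.50

Hourly: 226.3 × $195 = $44,128.50
Success fee: 20% of $85,290 = $17,058.00
Total: $44,128.50 + $17,058.00 = $61,186.50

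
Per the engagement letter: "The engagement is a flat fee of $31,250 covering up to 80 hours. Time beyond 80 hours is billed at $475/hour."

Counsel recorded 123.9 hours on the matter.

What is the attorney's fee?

$52,102.50

Flat fee: $31,250.00
Excess hours: 123.9 − 80 = 43.9
Overrun: 43.9 × $475 = $20,852.50
Total: $31,250.00 + $20,852.50 = $52,102.50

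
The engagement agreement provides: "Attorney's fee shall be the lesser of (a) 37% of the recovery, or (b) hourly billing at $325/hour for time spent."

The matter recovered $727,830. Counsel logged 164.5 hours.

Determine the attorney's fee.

(a) 37% of $727,830 = $269,297.10
(b) 164.5 × $325 = $53,462.50
The lesser is (b): $53,462.50.

$53,462.50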